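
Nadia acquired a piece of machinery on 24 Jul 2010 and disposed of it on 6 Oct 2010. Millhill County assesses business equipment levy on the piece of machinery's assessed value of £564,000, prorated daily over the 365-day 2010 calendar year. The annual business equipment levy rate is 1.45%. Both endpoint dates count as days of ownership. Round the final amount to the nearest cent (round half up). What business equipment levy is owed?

£1,680.41

Days held (24 Jul – 6 Oct 2010): 75 out of 365
Tax = £564,000 × 1.45% × 75/365 = £1,680.4110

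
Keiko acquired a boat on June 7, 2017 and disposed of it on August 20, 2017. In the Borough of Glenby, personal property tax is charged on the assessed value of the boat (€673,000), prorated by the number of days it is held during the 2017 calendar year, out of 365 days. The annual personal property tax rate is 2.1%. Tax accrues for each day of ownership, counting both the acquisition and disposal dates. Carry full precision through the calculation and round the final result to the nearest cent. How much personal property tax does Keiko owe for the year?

€2,904.04

Days held (June 7 – August 20, 2017): 75 out of 365
Tax = €673,000 × 2.1% × 75/365 = €2,904.0411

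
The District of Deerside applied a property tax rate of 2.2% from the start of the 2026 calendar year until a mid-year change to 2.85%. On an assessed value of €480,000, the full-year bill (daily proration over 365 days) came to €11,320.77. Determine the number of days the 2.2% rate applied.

276 days

Let d = days at the first rate; then 365 − d days at the second rate.
€480,000 × [2.2%·d + 2.85%·(365−d)] / 365 = €11,320.77
Solving gives d = 276, so the new rate took effect on 4 October 2026.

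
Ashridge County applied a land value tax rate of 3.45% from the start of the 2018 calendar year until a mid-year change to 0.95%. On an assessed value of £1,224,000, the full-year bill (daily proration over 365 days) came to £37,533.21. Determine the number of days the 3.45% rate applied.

309 days

Let d = days at the first rate; then 365 − d days at the second rate.
£1,224,000 × [3.45%·d + 0.95%·(365−d)] / 365 = £37,533.21
Solving gives d = 309, so the new rate took effect on 6 Nov 2018.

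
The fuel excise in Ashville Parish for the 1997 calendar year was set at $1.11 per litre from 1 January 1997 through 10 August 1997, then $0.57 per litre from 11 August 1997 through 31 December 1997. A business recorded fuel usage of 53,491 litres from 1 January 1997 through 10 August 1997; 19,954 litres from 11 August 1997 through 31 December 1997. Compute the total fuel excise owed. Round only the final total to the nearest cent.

1 January – 10 August 1997: 53,491 litres at $1.11/litre → $59,375.01
11 August – 31 December 1997: 19,954 litres at $0.57/litre → $11,373.78

$70,748.79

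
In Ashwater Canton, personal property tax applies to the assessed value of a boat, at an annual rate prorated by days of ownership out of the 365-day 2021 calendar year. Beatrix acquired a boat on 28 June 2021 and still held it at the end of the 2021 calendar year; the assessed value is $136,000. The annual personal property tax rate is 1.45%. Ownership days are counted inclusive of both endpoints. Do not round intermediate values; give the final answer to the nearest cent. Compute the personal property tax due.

Days held (28 June – 31 December 2021): 187 out of 365
Tax = $136,000 × 1.45% × 187/365 = $1,010.3123

$1,010.31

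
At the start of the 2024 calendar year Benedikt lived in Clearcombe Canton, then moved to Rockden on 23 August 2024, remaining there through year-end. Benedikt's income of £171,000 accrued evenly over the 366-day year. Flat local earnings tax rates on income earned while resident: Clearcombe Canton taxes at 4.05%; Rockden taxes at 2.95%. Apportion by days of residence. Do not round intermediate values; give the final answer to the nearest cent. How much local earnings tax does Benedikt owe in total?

£6,252.25

Clearcombe Canton, 1 January – 22 August 2024: 235 days → £171,000 × 4.05% × 235/366 = £4,446.7008
Rockden, 23 August – 31 December 2024: 131 days → £171,000 × 2.95% × 131/366 = £1,805.5451
Total = £6,252.2459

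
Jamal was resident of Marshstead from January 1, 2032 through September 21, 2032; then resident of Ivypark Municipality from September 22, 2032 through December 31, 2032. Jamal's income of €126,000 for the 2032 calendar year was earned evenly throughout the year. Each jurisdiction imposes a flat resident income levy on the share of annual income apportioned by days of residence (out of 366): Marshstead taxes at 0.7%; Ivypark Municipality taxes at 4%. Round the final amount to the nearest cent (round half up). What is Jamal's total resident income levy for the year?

Marshstead, January 1 – September 21, 2032: 265 days → €126,000 × 0.7% × 265/366 = €638.6066
Ivypark Municipality, September 22 – December 31, 2032: 101 days → €126,000 × 4% × 101/366 = €1,390.8197
Total = €2,029.4262

€2,029.43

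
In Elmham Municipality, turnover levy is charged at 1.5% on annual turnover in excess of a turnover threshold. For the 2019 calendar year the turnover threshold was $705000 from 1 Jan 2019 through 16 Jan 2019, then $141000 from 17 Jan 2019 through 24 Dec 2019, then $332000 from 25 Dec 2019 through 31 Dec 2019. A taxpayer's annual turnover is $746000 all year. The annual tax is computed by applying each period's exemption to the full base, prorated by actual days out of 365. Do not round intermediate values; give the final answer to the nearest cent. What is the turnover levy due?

$8649.21

1 Jan – 16 Jan 2019: 16 days, exemption $705000 → ($746000 − $705000) × 1.5% × 16/365 = $26.9589
17 Jan – 24 Dec 2019: 342 days, exemption $141000 → ($746000 − $141000) × 1.5% × 342/365 = $8503.1507
25 Dec – 31 Dec 2019: 7 days, exemption $332000 → ($746000 − $332000) × 1.5% × 7/365 = $119.0959
Total = $8649.2055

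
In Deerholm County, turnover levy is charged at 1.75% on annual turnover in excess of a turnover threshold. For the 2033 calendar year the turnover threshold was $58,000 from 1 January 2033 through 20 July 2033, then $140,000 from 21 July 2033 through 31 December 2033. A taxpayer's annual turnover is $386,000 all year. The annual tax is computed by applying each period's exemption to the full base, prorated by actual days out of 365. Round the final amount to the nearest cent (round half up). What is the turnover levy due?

$5,095.23

1 January – 20 July 2033: 201 days, exemption $58,000 → ($386,000 − $58,000) × 1.75% × 201/365 = $3,160.9315
21 July – 31 December 2033: 164 days, exemption $140,000 → ($386,000 − $140,000) × 1.75% × 164/365 = $1,934.3014
Total = $5,095.2329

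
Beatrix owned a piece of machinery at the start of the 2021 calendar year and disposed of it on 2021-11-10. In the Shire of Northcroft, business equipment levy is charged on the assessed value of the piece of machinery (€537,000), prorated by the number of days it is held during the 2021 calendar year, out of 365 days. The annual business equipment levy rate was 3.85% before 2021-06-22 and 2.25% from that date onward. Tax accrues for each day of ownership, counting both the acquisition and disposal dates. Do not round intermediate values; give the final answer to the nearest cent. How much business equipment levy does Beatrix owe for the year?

2021-01-01 to 2021-06-21: 172 days at 3.85% → €537,000 × 3.85% × 172/365 = €9,742.5041
2021-06-22 to 2021-11-10: 142 days at 2.25% → €537,000 × 2.25% × 142/365 = €4,700.5890
Total = €14,443.0932

€14,443.09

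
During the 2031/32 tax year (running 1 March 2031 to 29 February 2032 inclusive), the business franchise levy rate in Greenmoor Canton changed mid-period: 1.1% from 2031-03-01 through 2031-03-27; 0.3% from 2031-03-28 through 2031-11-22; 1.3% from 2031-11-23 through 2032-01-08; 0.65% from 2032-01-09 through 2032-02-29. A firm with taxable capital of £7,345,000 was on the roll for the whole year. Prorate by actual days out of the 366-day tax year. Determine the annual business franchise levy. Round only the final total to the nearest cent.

£39,454.29

2031-03-01 to 2031-03-27: 27 days at 1.1% → £7,345,000 × 1.1% × 27/366 = £5,960.2869
2031-03-28 to 2031-11-22: 240 days at 0.3% → £7,345,000 × 0.3% × 240/366 = £14,449.1803
2031-11-23 to 2032-01-08: 47 days at 1.3% → £7,345,000 × 1.3% × 47/366 = £12,261.7350
2032-01-09 to 2032-02-29: 52 days at 0.65% → £7,345,000 × 0.65% × 52/366 = £6,783.0874
Total = £39,454.2896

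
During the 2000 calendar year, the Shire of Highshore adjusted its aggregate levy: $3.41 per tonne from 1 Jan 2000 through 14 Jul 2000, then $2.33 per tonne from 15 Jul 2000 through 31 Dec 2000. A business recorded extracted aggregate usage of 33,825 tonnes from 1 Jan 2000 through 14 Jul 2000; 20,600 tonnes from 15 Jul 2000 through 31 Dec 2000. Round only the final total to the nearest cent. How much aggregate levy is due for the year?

1 Jan – 14 Jul 2000: 33,825 tonnes at $3.41/tonne → $115,343.25
15 Jul – 31 Dec 2000: 20,600 tonnes at $2.33/tonne → $47,998.00

$163,341.25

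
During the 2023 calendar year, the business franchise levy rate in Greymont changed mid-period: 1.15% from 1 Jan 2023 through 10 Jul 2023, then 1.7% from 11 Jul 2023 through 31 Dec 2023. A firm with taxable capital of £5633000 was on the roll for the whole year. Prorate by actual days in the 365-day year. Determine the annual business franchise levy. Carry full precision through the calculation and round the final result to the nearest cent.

1 Jan – 10 Jul 2023: 191 days at 1.15% → £5633000 × 1.15% × 191/365 = £33898.3137
11 Jul – 31 Dec 2023: 174 days at 1.7% → £5633000 × 1.7% × 174/365 = £45650.4493
Total = £79548.7630

£79548.76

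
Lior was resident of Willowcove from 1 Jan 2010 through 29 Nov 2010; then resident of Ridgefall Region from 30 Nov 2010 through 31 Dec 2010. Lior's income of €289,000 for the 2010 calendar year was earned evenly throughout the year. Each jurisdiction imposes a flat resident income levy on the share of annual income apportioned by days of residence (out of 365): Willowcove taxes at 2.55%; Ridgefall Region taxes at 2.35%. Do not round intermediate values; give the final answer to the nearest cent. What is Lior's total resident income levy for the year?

€7,318.83

Willowcove, 1 Jan – 29 Nov 2010: 333 days → €289,000 × 2.55% × 333/365 = €6,723.4068
Ridgefall Region, 30 Nov – 31 Dec 2010: 32 days → €289,000 × 2.35% × 32/365 = €595.4192
Total = €7,318.8260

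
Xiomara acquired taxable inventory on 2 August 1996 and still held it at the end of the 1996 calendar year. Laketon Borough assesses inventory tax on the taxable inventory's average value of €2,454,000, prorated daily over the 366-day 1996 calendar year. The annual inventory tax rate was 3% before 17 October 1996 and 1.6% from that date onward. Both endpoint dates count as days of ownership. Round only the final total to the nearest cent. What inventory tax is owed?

€23,440.39

2 August – 16 October 1996: 76 days at 3% → €2,454,000 × 3% × 76/366 = €15,287.2131
17 October – 31 December 1996: 76 days at 1.6% → €2,454,000 × 1.6% × 76/366 = €8,153.1803
Total = €23,440.3934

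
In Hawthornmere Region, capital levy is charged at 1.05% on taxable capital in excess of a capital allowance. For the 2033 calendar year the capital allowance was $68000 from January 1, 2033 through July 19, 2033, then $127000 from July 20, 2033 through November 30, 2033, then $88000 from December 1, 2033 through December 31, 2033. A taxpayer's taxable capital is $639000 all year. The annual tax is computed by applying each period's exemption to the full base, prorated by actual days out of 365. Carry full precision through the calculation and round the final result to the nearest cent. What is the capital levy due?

January 1 – July 19, 2033: 200 days, exemption $68000 → ($639000 − $68000) × 1.05% × 200/365 = $3285.2055
July 20 – November 30, 2033: 134 days, exemption $127000 → ($639000 − $127000) × 1.05% × 134/365 = $1973.6548
December 1 – December 31, 2033: 31 days, exemption $88000 → ($639000 − $88000) × 1.05% × 31/365 = $491.3712
Total = $5750.2315

$5750.23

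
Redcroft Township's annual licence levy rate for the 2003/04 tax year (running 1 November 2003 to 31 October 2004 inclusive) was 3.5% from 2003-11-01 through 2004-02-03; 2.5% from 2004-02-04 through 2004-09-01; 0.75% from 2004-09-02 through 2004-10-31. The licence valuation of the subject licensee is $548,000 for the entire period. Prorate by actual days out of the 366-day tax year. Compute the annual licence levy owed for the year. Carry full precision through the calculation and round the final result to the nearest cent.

2003-11-01 to 2004-02-03: 95 days at 3.5% → $548,000 × 3.5% × 95/366 = $4,978.4153
2004-02-04 to 2004-09-01: 211 days at 2.5% → $548,000 × 2.5% × 211/366 = $7,898.0874
2004-09-02 to 2004-10-31: 60 days at 0.75% → $548,000 × 0.75% × 60/366 = $673.7705
Total = $13,550.2732

$13,550.27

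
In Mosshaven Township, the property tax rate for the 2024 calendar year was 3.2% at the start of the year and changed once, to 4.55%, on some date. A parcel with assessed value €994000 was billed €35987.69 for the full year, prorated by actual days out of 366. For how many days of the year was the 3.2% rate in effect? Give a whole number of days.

Let d = days at the first rate; then 366 − d days at the second rate.
€994000 × [3.2%·d + 4.55%·(366−d)] / 366 = €35987.69
Solving gives d = 252, so the new rate took effect on 9 Sep 2024.

252 days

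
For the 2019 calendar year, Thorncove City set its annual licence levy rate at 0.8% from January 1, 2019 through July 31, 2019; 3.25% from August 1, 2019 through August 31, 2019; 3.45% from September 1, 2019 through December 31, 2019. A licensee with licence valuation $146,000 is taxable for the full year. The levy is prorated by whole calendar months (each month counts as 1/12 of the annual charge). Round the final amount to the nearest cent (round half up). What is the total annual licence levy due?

$2,755.75

January 1 – July 31, 2019: 7 months at 0.8% → $146,000 × 0.8% × 7/12 = $681.3333
August 1 – August 31, 2019: 1 month at 3.25% → $146,000 × 3.25% × 1/12 = $395.4167
September 1 – December 31, 2019: 4 months at 3.45% → $146,000 × 3.45% × 4/12 = $1,679.0000
Total = $2,755.7500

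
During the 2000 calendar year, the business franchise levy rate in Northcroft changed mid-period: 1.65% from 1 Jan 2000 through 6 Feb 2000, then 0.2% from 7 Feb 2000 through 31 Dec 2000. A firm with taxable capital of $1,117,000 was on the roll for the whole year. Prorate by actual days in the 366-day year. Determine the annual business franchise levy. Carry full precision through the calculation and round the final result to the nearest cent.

$3,871.35

1 Jan – 6 Feb 2000: 37 days at 1.65% → $1,117,000 × 1.65% × 37/366 = $1,863.1926
7 Feb – 31 Dec 2000: 329 days at 0.2% → $1,117,000 × 0.2% × 329/366 = $2,008.1585
Total = $3,871.3511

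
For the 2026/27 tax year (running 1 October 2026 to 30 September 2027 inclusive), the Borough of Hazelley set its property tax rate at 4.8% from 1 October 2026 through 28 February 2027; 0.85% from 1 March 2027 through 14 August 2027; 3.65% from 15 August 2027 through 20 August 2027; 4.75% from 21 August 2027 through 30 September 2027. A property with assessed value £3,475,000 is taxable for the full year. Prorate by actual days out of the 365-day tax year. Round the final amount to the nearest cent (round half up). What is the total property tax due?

£103,145.62

1 October 2026 – 28 February 2027: 151 days at 4.8% → £3,475,000 × 4.8% × 151/365 = £69,004.9315
1 March – 14 August 2027: 167 days at 0.85% → £3,475,000 × 0.85% × 167/365 = £13,514.4178
15 August – 20 August 2027: 6 days at 3.65% → £3,475,000 × 3.65% × 6/365 = £2,085.0000
21 August – 30 September 2027: 41 days at 4.75% → £3,475,000 × 4.75% × 41/365 = £18,541.2671
Total = £103,145.6164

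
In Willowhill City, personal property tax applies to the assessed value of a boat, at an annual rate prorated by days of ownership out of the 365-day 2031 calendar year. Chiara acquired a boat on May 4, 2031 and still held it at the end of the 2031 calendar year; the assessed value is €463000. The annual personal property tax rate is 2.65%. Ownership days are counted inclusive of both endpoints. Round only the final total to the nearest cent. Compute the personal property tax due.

€8134.85

Days held (May 4 – December 31, 2031): 242 out of 365
Tax = €463000 × 2.65% × 242/365 = €8134.8466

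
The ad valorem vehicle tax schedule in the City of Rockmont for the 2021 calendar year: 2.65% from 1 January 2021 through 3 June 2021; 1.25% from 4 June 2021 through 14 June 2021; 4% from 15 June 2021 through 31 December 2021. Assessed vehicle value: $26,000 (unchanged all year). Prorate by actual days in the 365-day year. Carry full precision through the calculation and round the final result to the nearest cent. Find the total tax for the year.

$870.36

1 January – 3 June 2021: 154 days at 2.65% → $26,000 × 2.65% × 154/365 = $290.7014
4 June – 14 June 2021: 11 days at 1.25% → $26,000 × 1.25% × 11/365 = $9.7945
15 June – 31 December 2021: 200 days at 4% → $26,000 × 4% × 200/365 = $569.8630
Total = $870.3589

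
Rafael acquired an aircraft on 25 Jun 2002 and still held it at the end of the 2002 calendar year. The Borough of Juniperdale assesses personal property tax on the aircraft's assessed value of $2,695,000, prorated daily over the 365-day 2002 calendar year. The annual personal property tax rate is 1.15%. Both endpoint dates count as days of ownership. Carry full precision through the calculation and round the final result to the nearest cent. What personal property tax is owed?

Days held (25 Jun – 31 Dec 2002): 190 out of 365
Tax = $2,695,000 × 1.15% × 190/365 = $16,133.0822

$16,133.08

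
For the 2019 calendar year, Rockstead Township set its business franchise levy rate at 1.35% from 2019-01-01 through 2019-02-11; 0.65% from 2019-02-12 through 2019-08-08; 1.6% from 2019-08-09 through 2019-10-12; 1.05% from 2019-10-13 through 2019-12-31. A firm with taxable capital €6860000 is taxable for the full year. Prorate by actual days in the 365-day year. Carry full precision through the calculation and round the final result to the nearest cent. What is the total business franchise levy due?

€67735.45

2019-01-01 to 2019-02-11: 42 days at 1.35% → €6860000 × 1.35% × 42/365 = €10656.4932
2019-02-12 to 2019-08-08: 178 days at 0.65% → €6860000 × 0.65% × 178/365 = €21745.2603
2019-08-09 to 2019-10-12: 65 days at 1.6% → €6860000 × 1.6% × 65/365 = €19546.3014
2019-10-13 to 2019-12-31: 80 days at 1.05% → €6860000 × 1.05% × 80/365 = €15787.3973
Total = €67735.4521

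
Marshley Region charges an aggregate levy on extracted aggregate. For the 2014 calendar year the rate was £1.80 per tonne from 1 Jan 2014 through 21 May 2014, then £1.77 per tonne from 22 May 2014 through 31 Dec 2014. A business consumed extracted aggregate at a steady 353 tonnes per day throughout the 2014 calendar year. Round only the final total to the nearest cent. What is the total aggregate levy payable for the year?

1 Jan – 21 May 2014: 141 days × 353 tonnes/day = 49,773 tonnes at £1.80/tonne → £89591.40
22 May – 31 Dec 2014: 224 days × 353 tonnes/day = 79,072 tonnes at £1.77/tonne → £139957.44

£229548.84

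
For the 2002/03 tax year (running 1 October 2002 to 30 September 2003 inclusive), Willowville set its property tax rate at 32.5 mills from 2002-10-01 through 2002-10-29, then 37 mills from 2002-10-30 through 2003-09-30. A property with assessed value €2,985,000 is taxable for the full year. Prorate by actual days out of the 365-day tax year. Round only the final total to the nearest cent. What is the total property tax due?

€109,377.76

2002-10-01 to 2002-10-29: 29 days at 32.5 mills → €2,985,000 × 3.25% × 29/365 = €7,707.8425
2002-10-30 to 2003-09-30: 336 days at 37 mills → €2,985,000 × 3.7% × 336/365 = €101,669.9178
Total = €109,377.7603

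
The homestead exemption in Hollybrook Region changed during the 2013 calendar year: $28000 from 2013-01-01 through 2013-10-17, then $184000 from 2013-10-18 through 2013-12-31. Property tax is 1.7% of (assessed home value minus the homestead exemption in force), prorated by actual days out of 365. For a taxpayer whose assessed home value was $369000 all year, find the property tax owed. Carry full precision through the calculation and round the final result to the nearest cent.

$5252.07

2013-01-01 to 2013-10-17: 290 days, exemption $28000 → ($369000 − $28000) × 1.7% × 290/365 = $4605.8356
2013-10-18 to 2013-12-31: 75 days, exemption $184000 → ($369000 − $184000) × 1.7% × 75/365 = $646.2329
Total = $5252.0685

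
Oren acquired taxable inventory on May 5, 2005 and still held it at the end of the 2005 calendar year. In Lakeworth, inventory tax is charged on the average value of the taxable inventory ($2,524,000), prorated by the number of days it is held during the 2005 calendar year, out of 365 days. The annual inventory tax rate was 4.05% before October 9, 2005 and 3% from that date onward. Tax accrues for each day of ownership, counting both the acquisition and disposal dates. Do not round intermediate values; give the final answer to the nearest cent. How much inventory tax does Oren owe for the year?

$61,395.44

May 5 – October 8, 2005: 157 days at 4.05% → $2,524,000 × 4.05% × 157/365 = $43,969.4630
October 9 – December 31, 2005: 84 days at 3% → $2,524,000 × 3% × 84/365 = $17,425.9726
Total = $61,395.4356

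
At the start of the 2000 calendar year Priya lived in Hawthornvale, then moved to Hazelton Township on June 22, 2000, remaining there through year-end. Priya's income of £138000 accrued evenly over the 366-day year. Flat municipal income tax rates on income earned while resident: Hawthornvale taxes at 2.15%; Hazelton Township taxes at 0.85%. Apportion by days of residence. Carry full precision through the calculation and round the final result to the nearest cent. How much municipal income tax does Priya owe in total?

Hawthornvale, January 1 – June 21, 2000: 173 days → £138000 × 2.15% × 173/366 = £1402.4344
Hazelton Township, June 22 – December 31, 2000: 193 days → £138000 × 0.85% × 193/366 = £618.5492
Total = £2020.9836

£2020.98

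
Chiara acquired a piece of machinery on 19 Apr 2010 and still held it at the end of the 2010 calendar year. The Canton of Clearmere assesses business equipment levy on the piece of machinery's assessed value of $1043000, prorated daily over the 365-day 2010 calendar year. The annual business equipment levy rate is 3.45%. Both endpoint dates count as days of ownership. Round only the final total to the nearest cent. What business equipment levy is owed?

Days held (19 Apr – 31 Dec 2010): 257 out of 365
Tax = $1043000 × 3.45% × 257/365 = $25336.3274

$25336.33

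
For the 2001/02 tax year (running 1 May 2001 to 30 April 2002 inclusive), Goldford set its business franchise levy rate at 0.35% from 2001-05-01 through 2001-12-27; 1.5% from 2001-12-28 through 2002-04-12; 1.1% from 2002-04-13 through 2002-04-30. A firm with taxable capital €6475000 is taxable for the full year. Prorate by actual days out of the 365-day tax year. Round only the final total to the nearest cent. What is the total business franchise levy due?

€46682.09

2001-05-01 to 2001-12-27: 241 days at 0.35% → €6475000 × 0.35% × 241/365 = €14963.4589
2001-12-28 to 2002-04-12: 106 days at 1.5% → €6475000 × 1.5% × 106/365 = €28206.1644
2002-04-13 to 2002-04-30: 18 days at 1.1% → €6475000 × 1.1% × 18/365 = €3512.4658
Total = €46682.0890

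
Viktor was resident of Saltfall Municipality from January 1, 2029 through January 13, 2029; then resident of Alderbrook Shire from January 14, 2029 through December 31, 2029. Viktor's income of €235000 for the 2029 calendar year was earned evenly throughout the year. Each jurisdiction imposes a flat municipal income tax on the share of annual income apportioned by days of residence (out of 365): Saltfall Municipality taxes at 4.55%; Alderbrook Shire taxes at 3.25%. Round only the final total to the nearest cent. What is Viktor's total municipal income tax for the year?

€7746.31

Saltfall Municipality, January 1 – January 13, 2029: 13 days → €235000 × 4.55% × 13/365 = €380.8288
Alderbrook Shire, January 14 – December 31, 2029: 352 days → €235000 × 3.25% × 352/365 = €7365.4795
Total = €7746.3082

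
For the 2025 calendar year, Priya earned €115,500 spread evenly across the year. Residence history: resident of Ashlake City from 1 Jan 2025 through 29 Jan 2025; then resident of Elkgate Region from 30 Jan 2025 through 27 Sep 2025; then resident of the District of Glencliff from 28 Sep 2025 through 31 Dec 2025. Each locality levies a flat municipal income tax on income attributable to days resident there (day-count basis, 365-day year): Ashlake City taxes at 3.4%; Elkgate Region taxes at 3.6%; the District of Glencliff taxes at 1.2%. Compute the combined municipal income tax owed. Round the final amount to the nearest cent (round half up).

Ashlake City, 1 Jan – 29 Jan 2025: 29 days → €115,500 × 3.4% × 29/365 = €312.0082
Elkgate Region, 30 Jan – 27 Sep 2025: 241 days → €115,500 × 3.6% × 241/365 = €2,745.4192
The District of Glencliff, 28 Sep – 31 Dec 2025: 95 days → €115,500 × 1.2% × 95/365 = €360.7397
Total = €3,418.1671

€3,418.17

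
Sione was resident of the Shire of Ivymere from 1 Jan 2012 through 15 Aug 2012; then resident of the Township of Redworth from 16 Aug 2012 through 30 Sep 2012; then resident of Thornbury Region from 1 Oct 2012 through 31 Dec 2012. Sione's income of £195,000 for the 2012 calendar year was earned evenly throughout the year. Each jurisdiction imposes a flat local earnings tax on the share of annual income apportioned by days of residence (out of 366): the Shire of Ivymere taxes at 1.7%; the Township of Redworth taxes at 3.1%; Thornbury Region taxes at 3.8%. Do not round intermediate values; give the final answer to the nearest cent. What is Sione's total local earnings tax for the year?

£4,687.46

The Shire of Ivymere, 1 Jan – 15 Aug 2012: 228 days → £195,000 × 1.7% × 228/366 = £2,065.0820
The Township of Redworth, 16 Aug – 30 Sep 2012: 46 days → £195,000 × 3.1% × 46/366 = £759.7541
Thornbury Region, 1 Oct – 31 Dec 2012: 92 days → £195,000 × 3.8% × 92/366 = £1,862.6230
Total = £4,687.4590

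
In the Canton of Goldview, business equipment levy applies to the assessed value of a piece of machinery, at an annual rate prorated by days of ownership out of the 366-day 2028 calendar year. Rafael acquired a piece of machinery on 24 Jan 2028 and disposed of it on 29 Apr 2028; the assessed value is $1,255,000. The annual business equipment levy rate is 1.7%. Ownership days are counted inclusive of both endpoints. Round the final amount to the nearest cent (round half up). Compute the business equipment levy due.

Days held (24 Jan – 29 Apr 2028): 97 out of 366
Tax = $1,255,000 × 1.7% × 97/366 = $5,654.3579

$5,654.36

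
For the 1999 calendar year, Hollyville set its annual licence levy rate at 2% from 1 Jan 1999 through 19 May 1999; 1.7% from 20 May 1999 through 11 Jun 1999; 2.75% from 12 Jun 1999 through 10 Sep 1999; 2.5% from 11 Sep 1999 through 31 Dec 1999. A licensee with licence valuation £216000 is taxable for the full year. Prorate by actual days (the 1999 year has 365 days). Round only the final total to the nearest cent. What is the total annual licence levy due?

£5014.45

1 Jan – 19 May 1999: 139 days at 2% → £216000 × 2% × 139/365 = £1645.1507
20 May – 11 Jun 1999: 23 days at 1.7% → £216000 × 1.7% × 23/365 = £231.3863
12 Jun – 10 Sep 1999: 91 days at 2.75% → £216000 × 2.75% × 91/365 = £1480.9315
11 Sep – 31 Dec 1999: 112 days at 2.5% → £216000 × 2.5% × 112/365 = £1656.9863
Total = £5014.4548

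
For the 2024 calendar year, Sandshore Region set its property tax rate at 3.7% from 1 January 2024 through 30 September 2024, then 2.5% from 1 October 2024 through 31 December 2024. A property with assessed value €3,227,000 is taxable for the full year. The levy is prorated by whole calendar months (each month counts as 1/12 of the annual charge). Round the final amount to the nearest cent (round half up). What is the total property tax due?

1 January – 30 September 2024: 9 months at 3.7% → €3,227,000 × 3.7% × 9/12 = €89,549.2500
1 October – 31 December 2024: 3 months at 2.5% → €3,227,000 × 2.5% × 3/12 = €20,168.7500
Total = €109,718.0000

€109,718.00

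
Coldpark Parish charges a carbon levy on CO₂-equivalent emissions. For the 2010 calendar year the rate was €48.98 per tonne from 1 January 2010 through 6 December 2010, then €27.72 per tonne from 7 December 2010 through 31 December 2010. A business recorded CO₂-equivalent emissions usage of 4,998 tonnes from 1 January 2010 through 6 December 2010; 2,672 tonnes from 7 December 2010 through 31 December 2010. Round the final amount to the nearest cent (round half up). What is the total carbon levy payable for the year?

1 January – 6 December 2010: 4,998 tonnes at €48.98/tonne → €244,802.04
7 December – 31 December 2010: 2,672 tonnes at €27.72/tonne → €74,067.84

€318,869.88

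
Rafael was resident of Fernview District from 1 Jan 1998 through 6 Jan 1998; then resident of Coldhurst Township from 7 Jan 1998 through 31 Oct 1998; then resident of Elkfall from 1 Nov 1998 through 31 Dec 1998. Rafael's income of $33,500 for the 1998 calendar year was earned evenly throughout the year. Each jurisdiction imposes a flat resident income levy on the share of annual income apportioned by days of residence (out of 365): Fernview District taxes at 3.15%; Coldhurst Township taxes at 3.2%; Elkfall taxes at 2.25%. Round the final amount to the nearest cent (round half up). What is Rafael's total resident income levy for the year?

$1,018.54

Fernview District, 1 Jan – 6 Jan 1998: 6 days → $33,500 × 3.15% × 6/365 = $17.3466
Coldhurst Township, 7 Jan – 31 Oct 1998: 298 days → $33,500 × 3.2% × 298/365 = $875.2219
Elkfall, 1 Nov – 31 Dec 1998: 61 days → $33,500 × 2.25% × 61/365 = $125.9692
Total = $1,018.5377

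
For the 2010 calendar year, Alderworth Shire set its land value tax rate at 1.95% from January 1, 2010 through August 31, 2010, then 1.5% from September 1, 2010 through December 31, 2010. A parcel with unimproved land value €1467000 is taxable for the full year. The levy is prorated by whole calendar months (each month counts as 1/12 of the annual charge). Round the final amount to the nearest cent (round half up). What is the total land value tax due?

January 1 – August 31, 2010: 8 months at 1.95% → €1467000 × 1.95% × 8/12 = €19071.0000
September 1 – December 31, 2010: 4 months at 1.5% → €1467000 × 1.5% × 4/12 = €7335.0000
Total = €26406.0000

€26406.00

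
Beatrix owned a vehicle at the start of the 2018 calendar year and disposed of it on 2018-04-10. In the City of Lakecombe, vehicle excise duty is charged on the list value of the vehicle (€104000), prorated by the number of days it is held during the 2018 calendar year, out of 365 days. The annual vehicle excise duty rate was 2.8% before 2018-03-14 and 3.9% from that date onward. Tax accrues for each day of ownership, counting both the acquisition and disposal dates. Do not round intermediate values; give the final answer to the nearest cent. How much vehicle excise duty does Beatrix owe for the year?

2018-01-01 to 2018-03-13: 72 days at 2.8% → €104000 × 2.8% × 72/365 = €574.4219
2018-03-14 to 2018-04-10: 28 days at 3.9% → €104000 × 3.9% × 28/365 = €311.1452
Total = €885.5671

€885.57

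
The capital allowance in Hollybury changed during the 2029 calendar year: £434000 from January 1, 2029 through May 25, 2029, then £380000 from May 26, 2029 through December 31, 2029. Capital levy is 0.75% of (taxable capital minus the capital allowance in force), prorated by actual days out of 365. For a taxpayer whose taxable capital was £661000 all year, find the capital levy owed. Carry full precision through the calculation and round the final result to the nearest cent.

January 1 – May 25, 2029: 145 days, exemption £434000 → (£661000 − £434000) × 0.75% × 145/365 = £676.3356
May 26 – December 31, 2029: 220 days, exemption £380000 → (£661000 − £380000) × 0.75% × 220/365 = £1270.2740
Total = £1946.6096

£1946.61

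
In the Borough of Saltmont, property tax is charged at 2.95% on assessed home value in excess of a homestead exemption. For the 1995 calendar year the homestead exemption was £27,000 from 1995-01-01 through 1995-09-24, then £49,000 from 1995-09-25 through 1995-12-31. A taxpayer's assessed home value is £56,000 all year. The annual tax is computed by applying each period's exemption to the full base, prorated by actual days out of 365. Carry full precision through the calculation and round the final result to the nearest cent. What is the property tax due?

1995-01-01 to 1995-09-24: 267 days, exemption £27,000 → (£56,000 − £27,000) × 2.95% × 267/365 = £625.8041
1995-09-25 to 1995-12-31: 98 days, exemption £49,000 → (£56,000 − £49,000) × 2.95% × 98/365 = £55.4438
Total = £681.2479

£681.25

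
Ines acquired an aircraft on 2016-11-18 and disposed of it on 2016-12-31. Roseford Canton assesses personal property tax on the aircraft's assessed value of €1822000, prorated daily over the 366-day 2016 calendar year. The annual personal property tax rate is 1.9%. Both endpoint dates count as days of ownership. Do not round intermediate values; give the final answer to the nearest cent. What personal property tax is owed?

€4161.73

Days held (2016-11-18 to 2016-12-31): 44 out of 366
Tax = €1822000 × 1.9% × 44/366 = €4161.7268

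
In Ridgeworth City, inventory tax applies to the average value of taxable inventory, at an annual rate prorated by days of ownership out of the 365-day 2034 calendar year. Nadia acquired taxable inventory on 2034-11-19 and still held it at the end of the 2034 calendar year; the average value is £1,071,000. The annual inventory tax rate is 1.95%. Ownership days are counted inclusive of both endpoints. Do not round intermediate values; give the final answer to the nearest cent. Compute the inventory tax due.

Days held (2034-11-19 to 2034-12-31): 43 out of 365
Tax = £1,071,000 × 1.95% × 43/365 = £2,460.3658

£2,460.37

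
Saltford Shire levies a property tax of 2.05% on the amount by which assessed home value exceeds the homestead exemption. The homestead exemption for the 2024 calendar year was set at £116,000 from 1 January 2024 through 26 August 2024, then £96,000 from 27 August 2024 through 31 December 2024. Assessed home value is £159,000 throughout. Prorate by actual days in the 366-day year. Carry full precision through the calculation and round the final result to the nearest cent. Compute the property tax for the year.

1 January – 26 August 2024: 239 days, exemption £116,000 → (£159,000 − £116,000) × 2.05% × 239/366 = £575.6243
27 August – 31 December 2024: 127 days, exemption £96,000 → (£159,000 − £96,000) × 2.05% × 127/366 = £448.1434
Total = £1,023.7678

£1,023.77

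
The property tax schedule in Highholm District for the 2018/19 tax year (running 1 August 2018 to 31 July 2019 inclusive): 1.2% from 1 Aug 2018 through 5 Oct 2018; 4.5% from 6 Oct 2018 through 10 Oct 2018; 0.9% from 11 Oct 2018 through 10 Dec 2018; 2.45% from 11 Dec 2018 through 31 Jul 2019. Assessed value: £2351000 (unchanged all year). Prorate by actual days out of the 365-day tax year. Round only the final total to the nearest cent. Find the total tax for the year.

£46855.75

1 Aug – 5 Oct 2018: 66 days at 1.2% → £2351000 × 1.2% × 66/365 = £5101.3479
6 Oct – 10 Oct 2018: 5 days at 4.5% → £2351000 × 4.5% × 5/365 = £1449.2466
11 Oct – 10 Dec 2018: 61 days at 0.9% → £2351000 × 0.9% × 61/365 = £3536.1616
11 Dec 2018 – 31 Jul 2019: 233 days at 2.45% → £2351000 × 2.45% × 233/365 = £36768.9959
Total = £46855.7521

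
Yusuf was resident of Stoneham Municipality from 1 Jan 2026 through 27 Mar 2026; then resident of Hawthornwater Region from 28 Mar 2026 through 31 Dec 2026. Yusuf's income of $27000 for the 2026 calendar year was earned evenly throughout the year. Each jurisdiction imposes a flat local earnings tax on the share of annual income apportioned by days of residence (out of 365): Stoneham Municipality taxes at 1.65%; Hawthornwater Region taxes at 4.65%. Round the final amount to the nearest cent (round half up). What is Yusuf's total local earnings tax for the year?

Stoneham Municipality, 1 Jan – 27 Mar 2026: 86 days → $27000 × 1.65% × 86/365 = $104.9671
Hawthornwater Region, 28 Mar – 31 Dec 2026: 279 days → $27000 × 4.65% × 279/365 = $959.6836
Total = $1064.6507

$1064.65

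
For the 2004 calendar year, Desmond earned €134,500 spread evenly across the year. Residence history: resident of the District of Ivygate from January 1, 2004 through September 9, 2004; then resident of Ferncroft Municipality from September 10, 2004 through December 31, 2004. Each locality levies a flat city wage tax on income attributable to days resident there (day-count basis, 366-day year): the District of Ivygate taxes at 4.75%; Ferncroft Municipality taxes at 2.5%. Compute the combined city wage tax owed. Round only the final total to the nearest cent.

The District of Ivygate, January 1 – September 9, 2004: 253 days → €134,500 × 4.75% × 253/366 = €4,416.2671
Ferncroft Municipality, September 10 – December 31, 2004: 113 days → €134,500 × 2.5% × 113/366 = €1,038.1489
Total = €5,454.4160

€5,454.42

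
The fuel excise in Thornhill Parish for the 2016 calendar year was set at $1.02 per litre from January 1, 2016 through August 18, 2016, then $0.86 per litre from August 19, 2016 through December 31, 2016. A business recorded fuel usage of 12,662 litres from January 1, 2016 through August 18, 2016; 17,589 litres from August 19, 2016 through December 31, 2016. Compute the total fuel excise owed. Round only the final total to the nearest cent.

January 1 – August 18, 2016: 12,662 litres at $1.02/litre → $12,915.24
August 19 – December 31, 2016: 17,589 litres at $0.86/litre → $15,126.54

$28,041.78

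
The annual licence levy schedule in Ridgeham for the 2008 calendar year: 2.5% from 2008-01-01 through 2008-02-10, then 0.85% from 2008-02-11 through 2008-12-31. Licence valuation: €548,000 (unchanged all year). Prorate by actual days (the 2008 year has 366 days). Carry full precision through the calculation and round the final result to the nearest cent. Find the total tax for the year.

2008-01-01 to 2008-02-10: 41 days at 2.5% → €548,000 × 2.5% × 41/366 = €1,534.6995
2008-02-11 to 2008-12-31: 325 days at 0.85% → €548,000 × 0.85% × 325/366 = €4,136.2022
Total = €5,670.9016

€5,670.90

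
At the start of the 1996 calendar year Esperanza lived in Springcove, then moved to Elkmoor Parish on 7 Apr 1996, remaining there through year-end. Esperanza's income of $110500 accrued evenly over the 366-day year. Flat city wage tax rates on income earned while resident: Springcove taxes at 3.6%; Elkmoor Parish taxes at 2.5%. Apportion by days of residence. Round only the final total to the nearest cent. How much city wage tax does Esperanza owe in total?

Springcove, 1 Jan – 6 Apr 1996: 97 days → $110500 × 3.6% × 97/366 = $1054.2787
Elkmoor Parish, 7 Apr – 31 Dec 1996: 269 days → $110500 × 2.5% × 269/366 = $2030.3620
Total = $3084.6407

$3084.64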